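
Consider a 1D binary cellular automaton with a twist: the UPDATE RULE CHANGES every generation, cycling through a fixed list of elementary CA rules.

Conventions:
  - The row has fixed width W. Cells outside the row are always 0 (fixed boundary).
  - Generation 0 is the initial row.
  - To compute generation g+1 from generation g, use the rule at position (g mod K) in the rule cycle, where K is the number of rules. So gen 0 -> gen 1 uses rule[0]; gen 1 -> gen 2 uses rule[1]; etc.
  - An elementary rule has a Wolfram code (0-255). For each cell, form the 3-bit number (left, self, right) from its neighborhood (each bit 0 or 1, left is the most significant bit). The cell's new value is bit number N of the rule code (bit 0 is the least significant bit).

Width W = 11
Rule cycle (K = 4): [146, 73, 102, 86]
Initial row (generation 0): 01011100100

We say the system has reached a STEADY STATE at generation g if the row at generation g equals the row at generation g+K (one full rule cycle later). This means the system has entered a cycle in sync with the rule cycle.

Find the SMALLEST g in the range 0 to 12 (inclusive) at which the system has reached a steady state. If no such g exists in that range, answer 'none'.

Gen 0: 01011100100
Gen 1 (rule 146): 10001011010
Gen 2 (rule 73): 00100011000
Gen 3 (rule 102): 01100101000
Gen 4 (rule 86): 10111101100
Gen 5 (rule 146): 00011000010
Gen 6 (rule 73): 11011011000
Gen 7 (rule 102): 01101101000
Gen 8 (rule 86): 10100101100
Gen 9 (rule 146): 00011000010
Gen 10 (rule 73): 11011011000
Gen 11 (rule 102): 01101101000
Gen 12 (rule 86): 10100101100
Gen 13 (rule 146): 00011000010
Gen 14 (rule 73): 11011011000
Gen 15 (rule 102): 01101101000
Gen 16 (rule 86): 10100101100

Answer: 5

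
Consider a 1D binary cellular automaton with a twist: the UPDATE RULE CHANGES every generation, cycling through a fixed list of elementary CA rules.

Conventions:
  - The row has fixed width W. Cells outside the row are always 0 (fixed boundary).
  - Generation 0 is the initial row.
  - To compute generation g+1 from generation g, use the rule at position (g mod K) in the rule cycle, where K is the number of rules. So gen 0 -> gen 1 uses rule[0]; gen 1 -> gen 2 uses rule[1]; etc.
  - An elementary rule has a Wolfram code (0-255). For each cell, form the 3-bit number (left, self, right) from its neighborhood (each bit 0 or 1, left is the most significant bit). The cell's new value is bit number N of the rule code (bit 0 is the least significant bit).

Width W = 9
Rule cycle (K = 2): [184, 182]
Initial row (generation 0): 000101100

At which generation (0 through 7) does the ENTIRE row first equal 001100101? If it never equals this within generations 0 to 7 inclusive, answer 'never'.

Answer: never

Derivation:
Gen 0: 000101100
Gen 1 (rule 184): 000011010
Gen 2 (rule 182): 000100111
Gen 3 (rule 184): 000010110
Gen 4 (rule 182): 000111001
Gen 5 (rule 184): 000110100
Gen 6 (rule 182): 001001110
Gen 7 (rule 184): 000101101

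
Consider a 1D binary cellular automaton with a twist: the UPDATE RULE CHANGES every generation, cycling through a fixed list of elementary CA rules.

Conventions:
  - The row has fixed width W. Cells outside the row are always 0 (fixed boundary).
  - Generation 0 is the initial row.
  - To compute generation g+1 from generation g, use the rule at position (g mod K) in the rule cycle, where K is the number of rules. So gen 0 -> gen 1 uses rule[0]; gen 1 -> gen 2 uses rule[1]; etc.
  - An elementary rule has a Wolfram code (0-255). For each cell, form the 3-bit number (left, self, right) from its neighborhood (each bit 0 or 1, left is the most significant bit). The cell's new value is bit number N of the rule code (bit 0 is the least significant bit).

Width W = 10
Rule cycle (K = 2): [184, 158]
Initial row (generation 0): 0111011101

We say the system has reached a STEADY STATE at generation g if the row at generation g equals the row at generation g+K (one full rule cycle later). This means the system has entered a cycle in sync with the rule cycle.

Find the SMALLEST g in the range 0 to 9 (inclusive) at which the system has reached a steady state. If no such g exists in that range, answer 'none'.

Answer: none

Derivation:
Gen 0: 0111011101
Gen 1 (rule 184): 0110111010
Gen 2 (rule 158): 1100110011
Gen 3 (rule 184): 1010101010
Gen 4 (rule 158): 1010101011
Gen 5 (rule 184): 0101010110
Gen 6 (rule 158): 1101010101
Gen 7 (rule 184): 1010101010
Gen 8 (rule 158): 1010101011
Gen 9 (rule 184): 0101010110
Gen 10 (rule 158): 1101010101
Gen 11 (rule 184): 1010101010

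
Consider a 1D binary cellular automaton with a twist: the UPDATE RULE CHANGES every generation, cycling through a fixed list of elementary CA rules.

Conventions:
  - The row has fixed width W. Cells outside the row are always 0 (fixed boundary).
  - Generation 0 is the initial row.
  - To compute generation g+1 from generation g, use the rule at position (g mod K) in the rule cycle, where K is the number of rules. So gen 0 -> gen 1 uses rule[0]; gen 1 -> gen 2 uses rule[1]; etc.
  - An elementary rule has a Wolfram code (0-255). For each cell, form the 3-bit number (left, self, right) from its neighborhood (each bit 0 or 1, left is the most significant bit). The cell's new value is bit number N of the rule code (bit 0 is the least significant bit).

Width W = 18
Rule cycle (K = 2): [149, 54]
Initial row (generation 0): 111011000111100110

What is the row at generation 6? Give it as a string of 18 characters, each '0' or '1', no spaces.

Answer: 100011111100001000

Derivation:
Gen 0: 111011000111100110
Gen 1 (rule 149): 010000110011010001
Gen 2 (rule 54): 111001001100111011
Gen 3 (rule 149): 010101100010010000
Gen 4 (rule 54): 111110010111111000
Gen 5 (rule 149): 011101010011110111
Gen 6 (rule 54): 100011111100001000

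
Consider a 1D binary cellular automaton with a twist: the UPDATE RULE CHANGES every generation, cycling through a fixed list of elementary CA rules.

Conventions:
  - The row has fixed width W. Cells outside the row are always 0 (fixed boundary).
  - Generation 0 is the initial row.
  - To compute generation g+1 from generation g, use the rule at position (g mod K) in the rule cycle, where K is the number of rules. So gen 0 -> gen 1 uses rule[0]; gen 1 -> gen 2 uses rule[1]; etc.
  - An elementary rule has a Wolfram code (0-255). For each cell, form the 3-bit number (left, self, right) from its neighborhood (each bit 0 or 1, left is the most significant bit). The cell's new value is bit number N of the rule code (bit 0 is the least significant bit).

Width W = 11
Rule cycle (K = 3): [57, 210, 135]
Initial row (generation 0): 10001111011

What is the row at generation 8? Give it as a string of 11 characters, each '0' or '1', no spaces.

Gen 0: 10001111011
Gen 1 (rule 57): 01101000110
Gen 2 (rule 210): 10100101011
Gen 3 (rule 135): 10101101000
Gen 4 (rule 57): 01011010111
Gen 5 (rule 210): 10001000011
Gen 6 (rule 135): 10111011100
Gen 7 (rule 57): 01100110011
Gen 8 (rule 210): 10111011101

Answer: 10111011101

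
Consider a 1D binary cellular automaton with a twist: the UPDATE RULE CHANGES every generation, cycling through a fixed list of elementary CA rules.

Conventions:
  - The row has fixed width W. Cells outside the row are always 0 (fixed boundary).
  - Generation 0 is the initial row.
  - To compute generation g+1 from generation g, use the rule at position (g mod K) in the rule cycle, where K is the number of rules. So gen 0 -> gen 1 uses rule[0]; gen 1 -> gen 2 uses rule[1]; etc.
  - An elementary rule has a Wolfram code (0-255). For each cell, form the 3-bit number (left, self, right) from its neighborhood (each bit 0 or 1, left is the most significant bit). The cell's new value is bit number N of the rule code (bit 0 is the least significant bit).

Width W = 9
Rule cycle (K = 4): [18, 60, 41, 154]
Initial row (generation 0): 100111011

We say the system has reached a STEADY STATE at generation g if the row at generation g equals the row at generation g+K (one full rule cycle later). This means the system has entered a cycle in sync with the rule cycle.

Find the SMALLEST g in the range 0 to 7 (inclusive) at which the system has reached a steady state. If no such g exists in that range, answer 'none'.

Gen 0: 100111011
Gen 1 (rule 18): 011000000
Gen 2 (rule 60): 010100000
Gen 3 (rule 41): 001001111
Gen 4 (rule 154): 010111110
Gen 5 (rule 18): 100000001
Gen 6 (rule 60): 110000001
Gen 7 (rule 41): 100111100
Gen 8 (rule 154): 011111010
Gen 9 (rule 18): 100000001
Gen 10 (rule 60): 110000001
Gen 11 (rule 41): 100111100

Answer: 5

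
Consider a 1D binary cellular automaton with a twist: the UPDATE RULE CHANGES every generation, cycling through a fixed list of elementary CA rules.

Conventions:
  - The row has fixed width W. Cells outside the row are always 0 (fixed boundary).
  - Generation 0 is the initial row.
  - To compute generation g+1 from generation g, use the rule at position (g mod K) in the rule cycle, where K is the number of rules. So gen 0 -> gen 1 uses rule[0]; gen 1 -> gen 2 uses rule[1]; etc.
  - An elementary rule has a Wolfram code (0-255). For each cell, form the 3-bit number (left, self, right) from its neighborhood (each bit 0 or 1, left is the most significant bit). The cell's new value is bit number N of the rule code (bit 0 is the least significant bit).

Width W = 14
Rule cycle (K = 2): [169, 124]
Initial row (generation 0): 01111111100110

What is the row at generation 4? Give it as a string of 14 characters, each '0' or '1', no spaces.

Gen 0: 01111111100110
Gen 1 (rule 169): 01111111000100
Gen 2 (rule 124): 01000001100110
Gen 3 (rule 169): 00011101000100
Gen 4 (rule 124): 00010111100110

Answer: 00010111100110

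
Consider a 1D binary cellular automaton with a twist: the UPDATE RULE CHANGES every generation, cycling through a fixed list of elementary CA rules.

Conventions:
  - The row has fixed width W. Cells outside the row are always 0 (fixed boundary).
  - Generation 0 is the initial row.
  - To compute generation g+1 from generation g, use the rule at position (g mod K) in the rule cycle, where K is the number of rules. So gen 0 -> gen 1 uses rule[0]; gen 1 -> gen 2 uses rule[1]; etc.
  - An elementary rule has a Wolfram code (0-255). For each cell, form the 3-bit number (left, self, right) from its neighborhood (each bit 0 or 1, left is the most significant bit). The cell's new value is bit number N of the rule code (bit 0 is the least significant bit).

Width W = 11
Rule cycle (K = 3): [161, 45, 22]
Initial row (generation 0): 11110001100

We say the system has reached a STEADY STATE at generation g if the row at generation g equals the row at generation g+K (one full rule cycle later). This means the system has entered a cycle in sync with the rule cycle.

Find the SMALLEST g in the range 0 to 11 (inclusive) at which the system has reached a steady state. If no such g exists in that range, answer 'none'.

Answer: none

Derivation:
Gen 0: 11110001100
Gen 1 (rule 161): 01100100001
Gen 2 (rule 45): 01000101101
Gen 3 (rule 22): 11101100001
Gen 4 (rule 161): 01010001100
Gen 5 (rule 45): 01110101001
Gen 6 (rule 22): 10000101111
Gen 7 (rule 161): 00110010110
Gen 8 (rule 45): 10100011100
Gen 9 (rule 22): 10110100010
Gen 10 (rule 161): 01001001000
Gen 11 (rule 45): 01001001011
Gen 12 (rule 22): 11111111000
Gen 13 (rule 161): 01111110011
Gen 14 (rule 45): 01000000010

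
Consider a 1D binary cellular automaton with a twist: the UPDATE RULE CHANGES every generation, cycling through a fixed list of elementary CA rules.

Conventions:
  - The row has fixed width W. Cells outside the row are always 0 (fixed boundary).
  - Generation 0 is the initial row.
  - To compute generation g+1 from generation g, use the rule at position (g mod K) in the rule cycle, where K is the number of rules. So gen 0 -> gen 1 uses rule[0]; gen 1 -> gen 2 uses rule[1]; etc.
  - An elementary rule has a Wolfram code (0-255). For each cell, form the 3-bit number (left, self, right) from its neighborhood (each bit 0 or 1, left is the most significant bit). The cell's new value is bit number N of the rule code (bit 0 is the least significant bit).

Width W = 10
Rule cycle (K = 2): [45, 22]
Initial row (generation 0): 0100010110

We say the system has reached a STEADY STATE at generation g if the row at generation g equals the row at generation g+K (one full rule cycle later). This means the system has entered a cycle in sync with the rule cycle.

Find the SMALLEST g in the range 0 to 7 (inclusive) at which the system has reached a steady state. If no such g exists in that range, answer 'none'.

Answer: 4

Derivation:
Gen 0: 0100010110
Gen 1 (rule 45): 0101011100
Gen 2 (rule 22): 1101000010
Gen 3 (rule 45): 1011011010
Gen 4 (rule 22): 1000000011
Gen 5 (rule 45): 1011111010
Gen 6 (rule 22): 1000000011
Gen 7 (rule 45): 1011111010
Gen 8 (rule 22): 1000000011
Gen 9 (rule 45): 1011111010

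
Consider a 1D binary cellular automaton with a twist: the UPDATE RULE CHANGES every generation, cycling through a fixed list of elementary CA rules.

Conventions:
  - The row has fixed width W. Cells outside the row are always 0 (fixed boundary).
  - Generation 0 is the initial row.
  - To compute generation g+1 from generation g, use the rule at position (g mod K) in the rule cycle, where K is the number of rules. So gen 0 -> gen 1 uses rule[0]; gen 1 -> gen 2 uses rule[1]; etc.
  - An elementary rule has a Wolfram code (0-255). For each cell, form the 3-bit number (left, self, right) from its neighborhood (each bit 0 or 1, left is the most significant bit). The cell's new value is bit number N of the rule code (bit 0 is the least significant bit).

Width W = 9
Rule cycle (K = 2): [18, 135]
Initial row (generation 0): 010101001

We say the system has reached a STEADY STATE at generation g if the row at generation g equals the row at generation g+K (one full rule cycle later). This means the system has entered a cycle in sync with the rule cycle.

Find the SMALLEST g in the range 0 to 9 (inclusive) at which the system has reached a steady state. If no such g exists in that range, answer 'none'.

Answer: 5

Derivation:
Gen 0: 010101001
Gen 1 (rule 18): 100000110
Gen 2 (rule 135): 101111000
Gen 3 (rule 18): 000000100
Gen 4 (rule 135): 111111101
Gen 5 (rule 18): 000000000
Gen 6 (rule 135): 111111111
Gen 7 (rule 18): 000000000
Gen 8 (rule 135): 111111111
Gen 9 (rule 18): 000000000
Gen 10 (rule 135): 111111111
Gen 11 (rule 18): 000000000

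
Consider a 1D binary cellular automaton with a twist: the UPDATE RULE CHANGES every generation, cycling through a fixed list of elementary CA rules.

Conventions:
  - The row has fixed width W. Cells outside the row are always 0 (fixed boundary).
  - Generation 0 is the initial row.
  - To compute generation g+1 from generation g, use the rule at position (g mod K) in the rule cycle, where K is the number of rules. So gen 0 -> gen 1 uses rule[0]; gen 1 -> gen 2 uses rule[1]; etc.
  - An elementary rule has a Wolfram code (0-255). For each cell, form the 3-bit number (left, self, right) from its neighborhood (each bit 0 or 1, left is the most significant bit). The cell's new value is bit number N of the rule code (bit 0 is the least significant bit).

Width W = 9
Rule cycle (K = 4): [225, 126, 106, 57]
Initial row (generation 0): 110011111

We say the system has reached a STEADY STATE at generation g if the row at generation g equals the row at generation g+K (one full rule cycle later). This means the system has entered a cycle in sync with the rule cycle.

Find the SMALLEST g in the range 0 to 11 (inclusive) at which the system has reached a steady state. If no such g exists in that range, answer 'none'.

Answer: none

Derivation:
Gen 0: 110011111
Gen 1 (rule 225): 010001111
Gen 2 (rule 126): 111011001
Gen 3 (rule 106): 101111010
Gen 4 (rule 57): 011000101
Gen 5 (rule 225): 001010010
Gen 6 (rule 126): 011111111
Gen 7 (rule 106): 110000001
Gen 8 (rule 57): 101111100
Gen 9 (rule 225): 010111101
Gen 10 (rule 126): 111100111
Gen 11 (rule 106): 100101101
Gen 12 (rule 57): 010011010
Gen 13 (rule 225): 000001100
Gen 14 (rule 126): 000011110
Gen 15 (rule 106): 000110010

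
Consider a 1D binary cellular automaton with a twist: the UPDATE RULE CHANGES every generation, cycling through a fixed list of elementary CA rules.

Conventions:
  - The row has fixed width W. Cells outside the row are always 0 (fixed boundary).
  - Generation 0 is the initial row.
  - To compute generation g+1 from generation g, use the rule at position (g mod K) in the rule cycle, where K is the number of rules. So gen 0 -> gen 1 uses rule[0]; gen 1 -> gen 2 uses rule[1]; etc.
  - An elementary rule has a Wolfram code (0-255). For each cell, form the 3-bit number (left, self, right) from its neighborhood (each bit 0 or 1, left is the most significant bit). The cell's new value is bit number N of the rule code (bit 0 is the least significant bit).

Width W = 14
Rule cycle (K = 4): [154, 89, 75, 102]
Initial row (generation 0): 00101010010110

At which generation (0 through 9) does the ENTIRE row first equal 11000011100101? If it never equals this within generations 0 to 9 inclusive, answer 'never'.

Gen 0: 00101010010110
Gen 1 (rule 154): 01000001100101
Gen 2 (rule 89): 00111101110000
Gen 3 (rule 75): 11100101010111
Gen 4 (rule 102): 00101111111001
Gen 5 (rule 154): 01001111110110
Gen 6 (rule 89): 00101000010111
Gen 7 (rule 75): 11000011100101
Gen 8 (rule 102): 01000100101111
Gen 9 (rule 154): 10101011001110

Answer: 7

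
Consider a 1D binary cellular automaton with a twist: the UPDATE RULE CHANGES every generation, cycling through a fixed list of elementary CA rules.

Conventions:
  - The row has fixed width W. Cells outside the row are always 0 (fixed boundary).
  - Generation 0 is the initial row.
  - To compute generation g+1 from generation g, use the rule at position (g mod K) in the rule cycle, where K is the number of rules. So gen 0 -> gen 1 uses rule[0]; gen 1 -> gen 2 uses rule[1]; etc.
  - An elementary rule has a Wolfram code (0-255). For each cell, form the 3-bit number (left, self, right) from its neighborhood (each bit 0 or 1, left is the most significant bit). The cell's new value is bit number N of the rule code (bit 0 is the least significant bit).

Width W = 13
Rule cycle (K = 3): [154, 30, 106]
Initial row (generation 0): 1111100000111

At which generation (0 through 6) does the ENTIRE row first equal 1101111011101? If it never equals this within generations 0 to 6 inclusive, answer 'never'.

Answer: never

Derivation:
Gen 0: 1111100000111
Gen 1 (rule 154): 1111010001110
Gen 2 (rule 30): 1000011011001
Gen 3 (rule 106): 0000111111010
Gen 4 (rule 154): 0001111110001
Gen 5 (rule 30): 0011000001011
Gen 6 (rule 106): 0111000010111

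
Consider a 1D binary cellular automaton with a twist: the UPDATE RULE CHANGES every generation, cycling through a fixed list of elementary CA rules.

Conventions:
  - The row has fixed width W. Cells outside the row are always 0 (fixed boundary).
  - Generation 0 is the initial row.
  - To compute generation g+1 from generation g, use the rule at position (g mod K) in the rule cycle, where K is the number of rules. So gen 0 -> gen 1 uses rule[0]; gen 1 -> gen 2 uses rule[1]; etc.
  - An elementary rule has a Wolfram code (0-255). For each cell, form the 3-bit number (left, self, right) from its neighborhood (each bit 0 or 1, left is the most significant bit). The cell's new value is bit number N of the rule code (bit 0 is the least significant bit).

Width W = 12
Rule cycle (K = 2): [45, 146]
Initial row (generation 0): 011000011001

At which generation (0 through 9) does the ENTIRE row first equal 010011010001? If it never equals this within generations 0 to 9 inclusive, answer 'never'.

Gen 0: 011000011001
Gen 1 (rule 45): 010011010001
Gen 2 (rule 146): 101100001010
Gen 3 (rule 45): 111001101110
Gen 4 (rule 146): 010110000101
Gen 5 (rule 45): 011100110111
Gen 6 (rule 146): 101011000010
Gen 7 (rule 45): 111110011010
Gen 8 (rule 146): 011101100001
Gen 9 (rule 45): 010011001101

Answer: 1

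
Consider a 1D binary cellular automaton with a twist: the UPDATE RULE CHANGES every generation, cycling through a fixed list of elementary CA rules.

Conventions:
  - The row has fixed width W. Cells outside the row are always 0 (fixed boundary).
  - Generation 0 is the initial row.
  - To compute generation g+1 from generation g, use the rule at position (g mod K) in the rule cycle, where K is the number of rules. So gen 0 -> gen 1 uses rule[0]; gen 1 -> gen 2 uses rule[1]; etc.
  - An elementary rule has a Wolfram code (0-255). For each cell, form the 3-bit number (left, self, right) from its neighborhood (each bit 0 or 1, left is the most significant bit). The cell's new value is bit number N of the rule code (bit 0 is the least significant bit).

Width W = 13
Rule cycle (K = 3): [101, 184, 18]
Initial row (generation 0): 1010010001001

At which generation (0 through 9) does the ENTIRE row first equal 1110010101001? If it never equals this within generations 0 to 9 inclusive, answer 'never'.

Gen 0: 1010010001001
Gen 1 (rule 101): 1110010101001
Gen 2 (rule 184): 1101001010100
Gen 3 (rule 18): 0000110000010
Gen 4 (rule 101): 1110010111010
Gen 5 (rule 184): 1101001110101
Gen 6 (rule 18): 0000110000000
Gen 7 (rule 101): 1110010111111
Gen 8 (rule 184): 1101001111110
Gen 9 (rule 18): 0000110000001

Answer: 1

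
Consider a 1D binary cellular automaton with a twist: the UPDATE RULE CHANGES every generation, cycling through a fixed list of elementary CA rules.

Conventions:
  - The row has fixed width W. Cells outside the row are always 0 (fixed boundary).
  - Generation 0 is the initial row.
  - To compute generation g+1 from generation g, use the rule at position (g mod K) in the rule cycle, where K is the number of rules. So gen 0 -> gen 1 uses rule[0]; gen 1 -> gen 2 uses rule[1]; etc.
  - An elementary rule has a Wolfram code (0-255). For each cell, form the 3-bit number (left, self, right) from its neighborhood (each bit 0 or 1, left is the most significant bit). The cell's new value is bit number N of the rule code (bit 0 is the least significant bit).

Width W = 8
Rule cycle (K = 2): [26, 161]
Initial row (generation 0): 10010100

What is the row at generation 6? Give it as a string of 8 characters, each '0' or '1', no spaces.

Gen 0: 10010100
Gen 1 (rule 26): 01100010
Gen 2 (rule 161): 00001000
Gen 3 (rule 26): 00010100
Gen 4 (rule 161): 11001001
Gen 5 (rule 26): 10110110
Gen 6 (rule 161): 01001000

Answer: 01001000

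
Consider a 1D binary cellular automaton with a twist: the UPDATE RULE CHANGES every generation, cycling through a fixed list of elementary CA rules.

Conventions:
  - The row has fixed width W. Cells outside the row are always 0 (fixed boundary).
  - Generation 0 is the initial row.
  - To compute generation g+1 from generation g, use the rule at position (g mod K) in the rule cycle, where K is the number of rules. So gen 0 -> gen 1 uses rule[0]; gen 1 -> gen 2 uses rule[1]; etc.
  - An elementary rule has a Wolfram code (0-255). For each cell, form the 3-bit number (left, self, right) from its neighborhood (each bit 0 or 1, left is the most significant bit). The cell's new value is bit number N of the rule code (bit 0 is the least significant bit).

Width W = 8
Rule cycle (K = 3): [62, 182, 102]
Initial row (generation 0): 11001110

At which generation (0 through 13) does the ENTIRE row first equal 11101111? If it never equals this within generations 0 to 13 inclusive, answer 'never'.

Answer: never

Derivation:
Gen 0: 11001110
Gen 1 (rule 62): 10111001
Gen 2 (rule 182): 11010111
Gen 3 (rule 102): 01111001
Gen 4 (rule 62): 11000111
Gen 5 (rule 182): 00101010
Gen 6 (rule 102): 01111110
Gen 7 (rule 62): 11000001
Gen 8 (rule 182): 00100011
Gen 9 (rule 102): 01100101
Gen 10 (rule 62): 11011111
Gen 11 (rule 182): 00101110
Gen 12 (rule 102): 01110010
Gen 13 (rule 62): 11001111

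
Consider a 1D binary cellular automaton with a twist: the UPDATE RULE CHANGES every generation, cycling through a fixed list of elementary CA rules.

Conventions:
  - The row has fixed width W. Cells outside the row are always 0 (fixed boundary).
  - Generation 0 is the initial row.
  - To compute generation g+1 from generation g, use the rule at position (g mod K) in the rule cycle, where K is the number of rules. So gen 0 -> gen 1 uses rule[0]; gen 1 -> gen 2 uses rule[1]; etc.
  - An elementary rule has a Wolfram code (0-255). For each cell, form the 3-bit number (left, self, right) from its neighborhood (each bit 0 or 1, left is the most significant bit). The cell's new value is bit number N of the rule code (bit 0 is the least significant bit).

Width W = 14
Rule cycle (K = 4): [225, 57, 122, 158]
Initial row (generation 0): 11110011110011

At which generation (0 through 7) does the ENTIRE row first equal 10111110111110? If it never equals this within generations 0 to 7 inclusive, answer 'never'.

Answer: 3

Derivation:
Gen 0: 11110011110011
Gen 1 (rule 225): 01110001110001
Gen 2 (rule 57): 01001101001100
Gen 3 (rule 122): 10111110111110
Gen 4 (rule 158): 10111100111101
Gen 5 (rule 225): 01011100011110
Gen 6 (rule 57): 00110011010001
Gen 7 (rule 122): 01111111101010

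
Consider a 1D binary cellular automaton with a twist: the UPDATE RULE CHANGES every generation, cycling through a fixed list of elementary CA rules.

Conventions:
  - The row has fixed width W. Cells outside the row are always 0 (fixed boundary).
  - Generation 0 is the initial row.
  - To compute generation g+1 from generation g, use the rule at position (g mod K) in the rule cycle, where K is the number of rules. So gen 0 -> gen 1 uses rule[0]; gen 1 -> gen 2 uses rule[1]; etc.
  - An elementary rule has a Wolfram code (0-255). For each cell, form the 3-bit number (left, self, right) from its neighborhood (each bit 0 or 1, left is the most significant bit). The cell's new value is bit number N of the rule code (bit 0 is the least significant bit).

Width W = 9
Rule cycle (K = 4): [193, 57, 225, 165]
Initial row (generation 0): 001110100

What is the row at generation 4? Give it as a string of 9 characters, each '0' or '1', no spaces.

Gen 0: 001110100
Gen 1 (rule 193): 100110001
Gen 2 (rule 57): 010101100
Gen 3 (rule 225): 001010101
Gen 4 (rule 165): 101111111

Answer: 101111111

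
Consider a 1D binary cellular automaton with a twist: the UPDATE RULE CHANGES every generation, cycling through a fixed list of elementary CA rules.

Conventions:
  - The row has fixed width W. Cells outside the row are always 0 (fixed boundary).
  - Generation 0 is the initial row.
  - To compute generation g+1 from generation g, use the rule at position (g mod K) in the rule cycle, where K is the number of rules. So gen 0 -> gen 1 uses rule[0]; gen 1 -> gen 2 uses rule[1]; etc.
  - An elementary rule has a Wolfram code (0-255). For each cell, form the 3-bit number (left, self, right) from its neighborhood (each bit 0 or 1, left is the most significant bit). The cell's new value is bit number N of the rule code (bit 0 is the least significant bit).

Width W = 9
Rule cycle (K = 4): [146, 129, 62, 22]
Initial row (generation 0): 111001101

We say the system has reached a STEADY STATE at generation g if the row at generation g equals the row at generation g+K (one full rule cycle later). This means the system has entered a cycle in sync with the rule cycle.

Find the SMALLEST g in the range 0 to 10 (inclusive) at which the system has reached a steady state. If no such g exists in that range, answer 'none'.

Answer: none

Derivation:
Gen 0: 111001101
Gen 1 (rule 146): 010110000
Gen 2 (rule 129): 000000111
Gen 3 (rule 62): 000001100
Gen 4 (rule 22): 000010010
Gen 5 (rule 146): 000101101
Gen 6 (rule 129): 110000000
Gen 7 (rule 62): 101000000
Gen 8 (rule 22): 101100000
Gen 9 (rule 146): 000010000
Gen 10 (rule 129): 111000111
Gen 11 (rule 62): 100101100
Gen 12 (rule 22): 111100010
Gen 13 (rule 146): 011010101
Gen 14 (rule 129): 000000000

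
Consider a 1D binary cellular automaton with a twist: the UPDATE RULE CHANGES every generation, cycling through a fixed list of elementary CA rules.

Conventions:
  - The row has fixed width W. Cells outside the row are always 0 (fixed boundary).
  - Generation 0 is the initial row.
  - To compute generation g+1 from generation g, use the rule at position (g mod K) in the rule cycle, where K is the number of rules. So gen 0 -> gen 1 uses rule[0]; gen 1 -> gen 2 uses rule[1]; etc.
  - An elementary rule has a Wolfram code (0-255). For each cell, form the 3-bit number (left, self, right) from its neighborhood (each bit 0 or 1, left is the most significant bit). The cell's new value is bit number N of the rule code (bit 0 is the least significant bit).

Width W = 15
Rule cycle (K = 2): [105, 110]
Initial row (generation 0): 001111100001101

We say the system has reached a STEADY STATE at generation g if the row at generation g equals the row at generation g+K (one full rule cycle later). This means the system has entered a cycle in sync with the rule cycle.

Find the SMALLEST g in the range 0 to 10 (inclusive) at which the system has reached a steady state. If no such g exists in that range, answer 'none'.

Answer: none

Derivation:
Gen 0: 001111100001101
Gen 1 (rule 105): 101000101101110
Gen 2 (rule 110): 111001111111010
Gen 3 (rule 105): 101001000001100
Gen 4 (rule 110): 111011000011100
Gen 5 (rule 105): 101111011010101
Gen 6 (rule 110): 111001111111111
Gen 7 (rule 105): 101001000000001
Gen 8 (rule 110): 111011000000011
Gen 9 (rule 105): 101111011111011
Gen 10 (rule 110): 111001110001111
Gen 11 (rule 105): 101001010101001
Gen 12 (rule 110): 111011111111011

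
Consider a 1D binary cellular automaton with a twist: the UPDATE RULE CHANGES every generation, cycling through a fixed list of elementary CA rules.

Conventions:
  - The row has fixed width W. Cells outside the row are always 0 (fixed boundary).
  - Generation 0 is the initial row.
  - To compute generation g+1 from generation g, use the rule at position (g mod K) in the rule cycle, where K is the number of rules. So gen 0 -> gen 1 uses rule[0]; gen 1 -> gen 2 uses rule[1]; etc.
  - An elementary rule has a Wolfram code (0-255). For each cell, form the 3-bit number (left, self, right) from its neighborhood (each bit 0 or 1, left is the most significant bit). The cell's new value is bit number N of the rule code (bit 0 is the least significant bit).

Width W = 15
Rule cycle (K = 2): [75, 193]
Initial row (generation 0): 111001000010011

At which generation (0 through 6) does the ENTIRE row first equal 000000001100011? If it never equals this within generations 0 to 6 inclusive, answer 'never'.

Answer: 2

Derivation:
Gen 0: 111001000010011
Gen 1 (rule 75): 101010011100111
Gen 2 (rule 193): 000000001100011
Gen 3 (rule 75): 111111111101111
Gen 4 (rule 193): 011111111100111
Gen 5 (rule 75): 110000000101101
Gen 6 (rule 193): 010111110000100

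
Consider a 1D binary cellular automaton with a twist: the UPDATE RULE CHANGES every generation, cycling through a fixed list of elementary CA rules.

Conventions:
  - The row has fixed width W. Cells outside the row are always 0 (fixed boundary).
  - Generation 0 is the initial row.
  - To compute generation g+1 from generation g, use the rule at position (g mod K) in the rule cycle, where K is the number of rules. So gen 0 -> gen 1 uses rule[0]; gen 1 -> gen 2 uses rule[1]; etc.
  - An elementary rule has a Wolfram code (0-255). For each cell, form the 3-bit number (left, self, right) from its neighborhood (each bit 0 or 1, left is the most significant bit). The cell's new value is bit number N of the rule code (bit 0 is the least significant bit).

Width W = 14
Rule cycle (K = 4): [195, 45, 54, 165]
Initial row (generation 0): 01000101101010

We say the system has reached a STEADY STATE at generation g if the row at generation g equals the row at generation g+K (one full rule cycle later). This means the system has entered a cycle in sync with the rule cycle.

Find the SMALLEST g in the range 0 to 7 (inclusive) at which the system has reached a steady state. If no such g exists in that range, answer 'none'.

Answer: none

Derivation:
Gen 0: 01000101101010
Gen 1 (rule 195): 10011000100000
Gen 2 (rule 45): 10010010101111
Gen 3 (rule 54): 11111111110000
Gen 4 (rule 165): 01111111100111
Gen 5 (rule 195): 10111111101011
Gen 6 (rule 45): 11100000011110
Gen 7 (rule 54): 00010000100001
Gen 8 (rule 165): 11010110101101
Gen 9 (rule 195): 01000010000100
Gen 10 (rule 45): 01011010110101
Gen 11 (rule 54): 11100111001111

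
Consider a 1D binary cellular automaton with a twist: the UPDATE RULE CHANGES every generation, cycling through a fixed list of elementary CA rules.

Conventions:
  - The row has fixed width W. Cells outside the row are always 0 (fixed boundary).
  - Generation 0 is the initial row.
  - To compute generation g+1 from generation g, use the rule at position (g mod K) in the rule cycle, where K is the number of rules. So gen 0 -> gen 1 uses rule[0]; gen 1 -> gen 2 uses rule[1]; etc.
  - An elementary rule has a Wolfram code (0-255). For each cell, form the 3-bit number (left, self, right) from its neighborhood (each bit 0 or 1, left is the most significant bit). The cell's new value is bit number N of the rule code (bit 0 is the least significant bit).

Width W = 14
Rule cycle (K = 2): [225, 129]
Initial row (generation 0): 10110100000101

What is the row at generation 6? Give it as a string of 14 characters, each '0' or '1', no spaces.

Answer: 10011001111000

Derivation:
Gen 0: 10110100000101
Gen 1 (rule 225): 01011001110010
Gen 2 (rule 129): 00000000100000
Gen 3 (rule 225): 11111110001111
Gen 4 (rule 129): 01111100100110
Gen 5 (rule 225): 00111100000010
Gen 6 (rule 129): 10011001111000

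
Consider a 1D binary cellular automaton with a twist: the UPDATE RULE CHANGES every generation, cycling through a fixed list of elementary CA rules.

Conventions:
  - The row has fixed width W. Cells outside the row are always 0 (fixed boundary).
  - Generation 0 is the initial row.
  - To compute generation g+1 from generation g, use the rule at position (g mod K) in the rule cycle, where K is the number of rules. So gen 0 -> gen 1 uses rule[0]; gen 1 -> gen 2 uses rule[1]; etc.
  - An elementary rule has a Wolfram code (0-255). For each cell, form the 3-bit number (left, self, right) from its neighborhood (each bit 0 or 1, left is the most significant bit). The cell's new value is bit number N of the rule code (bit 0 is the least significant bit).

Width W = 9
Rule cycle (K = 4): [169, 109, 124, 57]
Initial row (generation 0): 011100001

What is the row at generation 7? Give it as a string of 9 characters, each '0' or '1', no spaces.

Answer: 101111011

Derivation:
Gen 0: 011100001
Gen 1 (rule 169): 011001100
Gen 2 (rule 109): 011001101
Gen 3 (rule 124): 011101111
Gen 4 (rule 57): 010011000
Gen 5 (rule 169): 000010011
Gen 6 (rule 109): 111010011
Gen 7 (rule 124): 101111011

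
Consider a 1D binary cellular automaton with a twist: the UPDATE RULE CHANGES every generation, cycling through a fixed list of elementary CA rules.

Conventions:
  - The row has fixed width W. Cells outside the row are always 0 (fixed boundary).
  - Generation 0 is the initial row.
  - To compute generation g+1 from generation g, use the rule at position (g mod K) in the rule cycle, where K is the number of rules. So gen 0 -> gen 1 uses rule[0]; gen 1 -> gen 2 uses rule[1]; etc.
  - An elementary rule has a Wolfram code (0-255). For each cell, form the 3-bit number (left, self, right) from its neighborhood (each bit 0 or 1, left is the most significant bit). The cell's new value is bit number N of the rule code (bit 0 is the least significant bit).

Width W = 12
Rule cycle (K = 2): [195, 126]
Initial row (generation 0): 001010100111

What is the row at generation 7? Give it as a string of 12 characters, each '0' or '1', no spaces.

Gen 0: 001010100111
Gen 1 (rule 195): 110000001011
Gen 2 (rule 126): 111000011111
Gen 3 (rule 195): 011011101111
Gen 4 (rule 126): 111110111001
Gen 5 (rule 195): 011110011010
Gen 6 (rule 126): 110011111111
Gen 7 (rule 195): 010101111111

Answer: 010101111111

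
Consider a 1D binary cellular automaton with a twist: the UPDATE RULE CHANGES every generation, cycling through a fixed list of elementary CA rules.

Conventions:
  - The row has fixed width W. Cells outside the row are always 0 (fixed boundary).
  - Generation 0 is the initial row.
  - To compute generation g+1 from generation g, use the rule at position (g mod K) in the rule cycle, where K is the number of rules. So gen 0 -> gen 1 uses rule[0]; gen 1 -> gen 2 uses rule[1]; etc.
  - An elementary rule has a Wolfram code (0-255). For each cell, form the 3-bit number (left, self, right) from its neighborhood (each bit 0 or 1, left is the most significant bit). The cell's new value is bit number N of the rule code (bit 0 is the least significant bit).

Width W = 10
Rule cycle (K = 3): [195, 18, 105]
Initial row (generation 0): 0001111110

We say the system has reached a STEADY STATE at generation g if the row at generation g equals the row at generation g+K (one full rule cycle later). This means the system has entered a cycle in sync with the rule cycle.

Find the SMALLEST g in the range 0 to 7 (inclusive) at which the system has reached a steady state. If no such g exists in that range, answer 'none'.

Gen 0: 0001111110
Gen 1 (rule 195): 1110111110
Gen 2 (rule 18): 0000000001
Gen 3 (rule 105): 1111111100
Gen 4 (rule 195): 0111111101
Gen 5 (rule 18): 1000000000
Gen 6 (rule 105): 0011111111
Gen 7 (rule 195): 1101111111
Gen 8 (rule 18): 0000000000
Gen 9 (rule 105): 1111111111
Gen 10 (rule 195): 0111111111

Answer: none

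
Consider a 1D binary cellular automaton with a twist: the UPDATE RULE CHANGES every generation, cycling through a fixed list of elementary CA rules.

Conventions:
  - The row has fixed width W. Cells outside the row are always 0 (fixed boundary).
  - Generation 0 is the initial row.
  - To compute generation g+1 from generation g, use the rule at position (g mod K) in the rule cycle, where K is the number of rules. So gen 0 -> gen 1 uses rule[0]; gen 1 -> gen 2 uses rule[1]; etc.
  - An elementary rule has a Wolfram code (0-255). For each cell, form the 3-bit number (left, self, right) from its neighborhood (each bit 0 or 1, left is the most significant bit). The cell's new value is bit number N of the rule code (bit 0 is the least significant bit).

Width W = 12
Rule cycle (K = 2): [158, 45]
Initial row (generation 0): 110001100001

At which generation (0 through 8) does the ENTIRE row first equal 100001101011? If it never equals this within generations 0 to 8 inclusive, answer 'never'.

Answer: never

Derivation:
Gen 0: 110001100001
Gen 1 (rule 158): 101011010011
Gen 2 (rule 45): 111110110010
Gen 3 (rule 158): 111100101111
Gen 4 (rule 45): 100000111000
Gen 5 (rule 158): 110001110100
Gen 6 (rule 45): 100101001101
Gen 7 (rule 158): 111101111001
Gen 8 (rule 45): 100011000001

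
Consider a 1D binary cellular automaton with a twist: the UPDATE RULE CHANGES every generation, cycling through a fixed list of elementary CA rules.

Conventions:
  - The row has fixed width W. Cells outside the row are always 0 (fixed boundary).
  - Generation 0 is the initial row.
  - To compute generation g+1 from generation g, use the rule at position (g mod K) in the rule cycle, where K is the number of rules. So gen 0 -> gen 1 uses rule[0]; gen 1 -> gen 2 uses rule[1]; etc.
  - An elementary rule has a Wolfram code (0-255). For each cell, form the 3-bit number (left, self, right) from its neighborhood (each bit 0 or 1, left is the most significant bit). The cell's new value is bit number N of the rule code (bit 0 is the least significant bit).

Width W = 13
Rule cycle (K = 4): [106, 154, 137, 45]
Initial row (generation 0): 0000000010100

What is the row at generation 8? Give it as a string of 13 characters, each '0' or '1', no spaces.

Gen 0: 0000000010100
Gen 1 (rule 106): 0000000101000
Gen 2 (rule 154): 0000001000100
Gen 3 (rule 137): 1111100010001
Gen 4 (rule 45): 1000001010101
Gen 5 (rule 106): 0000010101010
Gen 6 (rule 154): 0000100000001
Gen 7 (rule 137): 1110001111100
Gen 8 (rule 45): 1000101000001

Answer: 1000101000001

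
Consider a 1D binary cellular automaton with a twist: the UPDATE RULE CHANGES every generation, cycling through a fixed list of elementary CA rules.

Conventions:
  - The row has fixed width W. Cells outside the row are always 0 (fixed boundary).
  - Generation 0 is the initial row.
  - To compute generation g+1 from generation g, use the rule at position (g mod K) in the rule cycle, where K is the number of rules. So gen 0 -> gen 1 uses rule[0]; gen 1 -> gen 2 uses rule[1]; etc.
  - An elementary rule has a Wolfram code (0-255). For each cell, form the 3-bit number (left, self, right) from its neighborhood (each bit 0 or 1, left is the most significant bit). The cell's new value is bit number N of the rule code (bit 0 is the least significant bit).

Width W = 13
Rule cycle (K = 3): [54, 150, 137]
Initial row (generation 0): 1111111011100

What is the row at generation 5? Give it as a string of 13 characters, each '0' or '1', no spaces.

Answer: 0000111100111

Derivation:
Gen 0: 1111111011100
Gen 1 (rule 54): 0000000100010
Gen 2 (rule 150): 0000001110111
Gen 3 (rule 137): 1111101100110
Gen 4 (rule 54): 0000010011001
Gen 5 (rule 150): 0000111100111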